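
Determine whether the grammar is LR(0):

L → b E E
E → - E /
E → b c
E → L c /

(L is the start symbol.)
Yes, the grammar is LR(0)

Augment with L' → L and build the canonical LR(0) collection (I0 = CLOSURE({[L' → . L]}), then GOTO on every symbol after a dot until no new states appear). It has 13 states:
  I0: { [L → . b E E], [L' → . L] }  — shift
  I1: { [L' → L .] }  — accept
  I2: { [E → . - E /], [E → . L c /], [E → . b c], [L → . b E E], [L → b . E E] }  — shift
  I3: { [E → - . E /], [E → . - E /], [E → . L c /], [E → . b c], [L → . b E E] }  — shift
  I4: { [E → . - E /], [E → . L c /], [E → . b c], [L → . b E E], [L → b E . E] }  — shift
  I5: { [E → L . c /] }  — shift
  I6: { [E → . - E /], [E → . L c /], [E → . b c], [E → b . c], [L → . b E E], [L → b . E E] }  — shift
  I7: { [E → b c .] }  — reduce
  I8: { [E → L c . /] }  — shift
  I9: { [E → L c / .] }  — reduce
  I10: { [L → b E E .] }  — reduce
  I11: { [E → - E . /] }  — shift
  I12: { [E → - E / .] }  — reduce

Every state is either a pure shift/goto state or contains exactly one complete item and nothing to shift — no conflicts. The grammar is LR(0).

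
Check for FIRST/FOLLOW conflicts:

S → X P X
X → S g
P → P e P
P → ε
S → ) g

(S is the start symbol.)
A FIRST/FOLLOW conflict occurs when a non-terminal N has a nullable alternative N → β (β ⇒* ε) and another alternative N → α with FIRST(α) ∩ FOLLOW(N) ≠ ∅: on such a lookahead the parser cannot decide between expanding α and letting N vanish via β.

Nullable non-terminals: P.
FIRST sets used below: FIRST(P) = { 'e', ε }

P: nullable alternative(s) P → ε; FOLLOW(P) = { ')', 'e' }
  P → P e P: FIRST \ {ε} = { 'e' } — overlaps FOLLOW(P) on { 'e' }: CONFLICT
  P → ε: FIRST \ {ε} = { } — this is the only nullable alternative, skip

S, X have no nullable alternative, so no FIRST/FOLLOW check is needed there.

So the grammar has 1 FIRST/FOLLOW conflict (marked CONFLICT above).

Answer: Yes. P → P e P with FOLLOW(P) on { 'e' }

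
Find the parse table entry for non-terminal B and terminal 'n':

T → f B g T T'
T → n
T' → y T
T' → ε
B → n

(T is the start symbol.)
To find M[B, 'n'], we find productions for B where 'n' is in the predict set (PREDICT(N → α) = (FIRST(α) \ {ε}) ∪ (FOLLOW(N) if α ⇒* ε)).

B → n: PREDICT = { 'n' }
  'n' is in predict set, so this production goes in M[B, 'n']

M[B, 'n'] = B → n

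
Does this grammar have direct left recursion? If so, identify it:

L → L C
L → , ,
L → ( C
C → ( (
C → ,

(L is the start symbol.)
L → L C: LEFT RECURSIVE (starts with L)
L → , ,: starts with ','
L → ( C: starts with '('
C → ( (: starts with '('
C → ,: starts with ','

The grammar has direct left recursion on: L.

Answer: Yes, L is left-recursive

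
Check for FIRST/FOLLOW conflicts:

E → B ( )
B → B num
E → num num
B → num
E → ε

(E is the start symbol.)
No FIRST/FOLLOW conflicts.

Nullable non-terminals: E.
FIRST sets used below: FIRST(B) = { 'num' }

E: nullable alternative(s) E → ε; FOLLOW(E) = { $ }
  E → B ( ): FIRST \ {ε} = { 'num' } — disjoint from FOLLOW(E)
  E → num num: FIRST \ {ε} = { 'num' } — disjoint from FOLLOW(E)
  E → ε: FIRST \ {ε} = { } — this is the only nullable alternative, skip

B has no nullable alternative, so no FIRST/FOLLOW check is needed there.

No FIRST/FOLLOW conflicts found.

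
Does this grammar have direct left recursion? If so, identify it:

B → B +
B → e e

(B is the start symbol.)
Yes, B is left-recursive

Direct left recursion occurs when N → N α for some non-terminal N (the right-hand side begins with the left-hand side itself).

B → B +: LEFT RECURSIVE (starts with B)
B → e e: starts with e

The grammar has direct left recursion on: B.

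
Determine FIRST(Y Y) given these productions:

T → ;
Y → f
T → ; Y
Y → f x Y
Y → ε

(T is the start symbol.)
FIRST sets of the non-terminals involved (from the grammar, by fixed-point iteration):
  FIRST(Y) = { 'f', ε }

To compute FIRST(Y Y), process the symbols left to right:
Symbol Y is a non-terminal. Add FIRST(Y) \ {ε} = { 'f' }
Y is nullable (ε ∈ FIRST(Y)), continue to the next symbol.
Symbol Y is a non-terminal. Add FIRST(Y) \ {ε} = { 'f' }
Y is nullable (ε ∈ FIRST(Y)), continue to the next symbol.
All symbols are nullable, so ε is in the result.
FIRST(Y Y) = { 'f', ε }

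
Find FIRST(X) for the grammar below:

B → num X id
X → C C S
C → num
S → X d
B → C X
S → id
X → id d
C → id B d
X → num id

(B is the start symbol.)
{ 'id', 'num' }

To compute FIRST(X), examine every production with X on the left-hand side, reading each right-hand side left to right until a non-nullable symbol is reached.

FIRST sets of the other non-terminals involved (by the same procedure, iterated to a fixed point):
  FIRST(C) = { 'id', 'num' }

From X → C C S:
  - C is a non-terminal: add FIRST(C) \ {ε} = { 'id', 'num' }
    C is not nullable, so stop
From X → id d:
  - id is a terminal: add 'id' and stop
From X → num id:
  - num is a terminal: add 'num' and stop

Collecting: FIRST(X) = { 'id', 'num' }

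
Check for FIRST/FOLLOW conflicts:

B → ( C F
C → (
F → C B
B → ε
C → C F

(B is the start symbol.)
Yes. B → '(' C F with FOLLOW(B) on { '(' }

Nullable non-terminals: B.

B: nullable alternative(s) B → ε; FOLLOW(B) = { $, '(' }
  B → ( C F: FIRST \ {ε} = { '(' } — overlaps FOLLOW(B) on { '(' }: CONFLICT
  B → ε: FIRST \ {ε} = { } — this is the only nullable alternative, skip

C, F have no nullable alternative, so no FIRST/FOLLOW check is needed there.

So the grammar has 1 FIRST/FOLLOW conflict (marked CONFLICT above).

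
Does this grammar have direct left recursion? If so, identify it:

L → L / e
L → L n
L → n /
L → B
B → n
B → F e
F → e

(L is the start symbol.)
Yes, L is left-recursive

Direct left recursion occurs when N → N α for some non-terminal N (the right-hand side begins with the left-hand side itself).

L → L / e: LEFT RECURSIVE (starts with L)
L → L n: LEFT RECURSIVE (starts with L)
L → n /: starts with n
L → B: starts with B
B → n: starts with n
B → F e: starts with F
F → e: starts with e

The grammar has direct left recursion on: L.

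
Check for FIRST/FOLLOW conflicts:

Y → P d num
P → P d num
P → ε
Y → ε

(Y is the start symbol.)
A FIRST/FOLLOW conflict occurs when a non-terminal N has a nullable alternative N → β (β ⇒* ε) and another alternative N → α with FIRST(α) ∩ FOLLOW(N) ≠ ∅: on such a lookahead the parser cannot decide between expanding α and letting N vanish via β.

Nullable non-terminals: P, Y.
FIRST sets used below: FIRST(P) = { 'd', ε }

P: nullable alternative(s) P → ε; FOLLOW(P) = { 'd' }
  P → P d num: FIRST \ {ε} = { 'd' } — overlaps FOLLOW(P) on { 'd' }: CONFLICT
  P → ε: FIRST \ {ε} = { } — this is the only nullable alternative, skip

Y: nullable alternative(s) Y → ε; FOLLOW(Y) = { $ }
  Y → P d num: FIRST \ {ε} = { 'd' } — disjoint from FOLLOW(Y)
  Y → ε: FIRST \ {ε} = { } — this is the only nullable alternative, skip

So the grammar has 1 FIRST/FOLLOW conflict (marked CONFLICT above).

Answer: Yes. P → P d num with FOLLOW(P) on { 'd' }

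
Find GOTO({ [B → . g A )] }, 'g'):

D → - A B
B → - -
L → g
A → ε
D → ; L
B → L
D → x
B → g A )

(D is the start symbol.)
GOTO(I, 'g') = CLOSURE({ [A → αX.β] : [A → α.Xβ] ∈ I, X = 'g' })

Items with dot before 'g', with the dot advanced:
  [B → . g A )] → [B → g . A )]
Closure of the advanced items:
  [B → g . A )] has the dot before A: add [A → .]

GOTO = { [A → .], [B → g . A )] }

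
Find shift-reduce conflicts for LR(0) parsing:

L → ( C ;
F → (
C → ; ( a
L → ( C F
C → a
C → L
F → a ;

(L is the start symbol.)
A shift-reduce conflict occurs when an LR(0) state has both:
  - a complete (reduce) item [A → α .] (dot at the end), and
  - a shift item [B → β . c γ] (dot before a terminal).

Augment with L' → L and build the canonical LR(0) collection (I0 = CLOSURE({[L' → . L]}), then GOTO on every symbol after a dot until no new states appear). It has 14 states:
  I0: { [L → . ( C ;], [L → . ( C F], [L' → . L] }  — shift
  I1: { [C → . ; ( a], [C → . L], [C → . a], [L → ( . C ;], [L → ( . C F], [L → . ( C ;], [L → . ( C F] }  — shift
  I2: { [L' → L .] }  — accept
  I3: { [C → ; . ( a] }  — shift
  I4: { [F → . (], [F → . a ;], [L → ( C . ;], [L → ( C . F] }  — shift
  I5: { [C → L .] }  — reduce
  I6: { [C → a .] }  — reduce
  I7: { [F → ( .] }  — reduce
  I8: { [L → ( C ; .] }  — reduce
  I9: { [L → ( C F .] }  — reduce
  I10: { [F → a . ;] }  — shift
  I11: { [F → a ; .] }  — reduce
  I12: { [C → ; ( . a] }  — shift
  I13: { [C → ; ( a .] }  — reduce

No state contains both a complete item and a shift item.

Answer: No shift-reduce conflicts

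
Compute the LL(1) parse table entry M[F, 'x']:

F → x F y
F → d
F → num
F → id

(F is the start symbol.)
F → x F y

To find M[F, 'x'], we find productions for F where 'x' is in the predict set (PREDICT(N → α) = (FIRST(α) \ {ε}) ∪ (FOLLOW(N) if α ⇒* ε)).

F → x F y: PREDICT = { 'x' }
  'x' is in predict set, so this production goes in M[F, 'x']
F → d: PREDICT = { 'd' }
F → num: PREDICT = { 'num' }
F → id: PREDICT = { 'id' }

M[F, 'x'] = F → x F y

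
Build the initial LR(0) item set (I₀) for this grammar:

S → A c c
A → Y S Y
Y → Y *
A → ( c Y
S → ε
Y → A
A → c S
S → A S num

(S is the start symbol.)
{ [A → . ( c Y], [A → . Y S Y], [A → . c S], [S → . A S num], [S → . A c c], [S → .], [S' → . S], [Y → . A], [Y → . Y *] }

First, augment the grammar with S' → S
I₀ = CLOSURE({ [S' → . S] }):
  [S' → . S] has the dot before S: add [S → . A c c], [S → .], [S → . A S num]
  [S → . A c c] has the dot before A: add [A → . Y S Y], [A → . ( c Y], [A → . c S]
  [A → . Y S Y] has the dot before Y: add [Y → . Y *], [Y → . A]
No further items can be added.

I₀ = { [A → . ( c Y], [A → . Y S Y], [A → . c S], [S → . A S num], [S → . A c c], [S → .], [S' → . S], [Y → . A], [Y → . Y *] }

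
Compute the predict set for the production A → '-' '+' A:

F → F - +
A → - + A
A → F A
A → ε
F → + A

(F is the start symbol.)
PREDICT(A → '-' '+' A) = (FIRST(RHS) \ {ε}) ∪ (FOLLOW(A) if ε ∈ FIRST(RHS), i.e. RHS ⇒* ε)
FIRST('-' '+' A) = { '-' }
ε ∉ FIRST('-' '+' A), so FOLLOW(A) is not added.
PREDICT(A → '-' '+' A) = { '-' }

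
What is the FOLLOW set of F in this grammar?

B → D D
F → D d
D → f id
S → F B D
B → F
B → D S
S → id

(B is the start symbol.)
{ $, 'f' }

To compute FOLLOW(F), find every occurrence of F on a right-hand side N → α F β: add FIRST(β) \ {ε}, and if β is empty or nullable also add FOLLOW(N). Iterate to a fixed point.

In S → F B D: F is followed by B D, add FIRST(B D) \ {ε} = { 'f' }
In B → F: F is at the end, add FOLLOW(B)

The FOLLOW sets referred to above (computed the same way, to a fixed point):
  FOLLOW(B) = { $, 'f' }

Taking the union: FOLLOW(F) = { $, 'f' }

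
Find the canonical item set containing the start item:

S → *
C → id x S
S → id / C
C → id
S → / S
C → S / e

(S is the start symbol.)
First, augment the grammar with S' → S
I₀ = CLOSURE({ [S' → . S] }):
  [S' → . S] has the dot before S: add [S → . *], [S → . id / C], [S → . / S]
No further items can be added.

I₀ = { [S → . *], [S → . / S], [S → . id / C], [S' → . S] }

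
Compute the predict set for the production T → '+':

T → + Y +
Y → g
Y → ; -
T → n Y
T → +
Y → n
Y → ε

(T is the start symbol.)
{ '+' }

PREDICT(T → '+') = (FIRST(RHS) \ {ε}) ∪ (FOLLOW(T) if ε ∈ FIRST(RHS), i.e. RHS ⇒* ε)
FIRST('+') = { '+' }
ε ∉ FIRST('+'), so FOLLOW(T) is not added.
PREDICT(T → '+') = { '+' }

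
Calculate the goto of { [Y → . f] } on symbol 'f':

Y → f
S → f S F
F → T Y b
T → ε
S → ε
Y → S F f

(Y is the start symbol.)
{ [Y → f .] }

GOTO(I, 'f') = CLOSURE({ [A → αX.β] : [A → α.Xβ] ∈ I, X = 'f' })

Items with dot before 'f', with the dot advanced:
  [Y → . f] → [Y → f .]
Closure adds nothing (no advanced item has the dot before a non-terminal).

GOTO = { [Y → f .] }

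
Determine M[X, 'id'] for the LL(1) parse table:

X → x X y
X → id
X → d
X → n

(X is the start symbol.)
X → id

To find M[X, 'id'], we find productions for X where 'id' is in the predict set (PREDICT(N → α) = (FIRST(α) \ {ε}) ∪ (FOLLOW(N) if α ⇒* ε)).

X → x X y: PREDICT = { 'x' }
X → id: PREDICT = { 'id' }
  'id' is in predict set, so this production goes in M[X, 'id']
X → d: PREDICT = { 'd' }
X → n: PREDICT = { 'n' }

M[X, 'id'] = X → id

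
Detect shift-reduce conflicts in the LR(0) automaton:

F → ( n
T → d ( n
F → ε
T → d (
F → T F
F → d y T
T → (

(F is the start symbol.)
Augment with F' → F and build the canonical LR(0) collection (I0 = CLOSURE({[F' → . F]}), then GOTO on every symbol after a dot until no new states appear). It has 13 states:
  I0: { [F → . ( n], [F → . T F], [F → . d y T], [F → .], [F' → . F], [T → . (], [T → . d ( n], [T → . d (] }  — shift, reduce
  I1: { [F → ( . n], [T → ( .] }  — shift, reduce
  I2: { [F' → F .] }  — accept
  I3: { [F → . ( n], [F → . T F], [F → . d y T], [F → .], [F → T . F], [T → . (], [T → . d ( n], [T → . d (] }  — shift, reduce
  I4: { [F → d . y T], [T → d . ( n], [T → d . (] }  — shift
  I5: { [T → d ( . n], [T → d ( .] }  — shift, reduce
  I6: { [F → d y . T], [T → . (], [T → . d ( n], [T → . d (] }  — shift
  I7: { [T → ( .] }  — reduce
  I8: { [F → d y T .] }  — reduce
  I9: { [T → d . ( n], [T → d . (] }  — shift
  I10: { [T → d ( n .] }  — reduce
  I11: { [F → T F .] }  — reduce
  I12: { [F → ( n .] }  — reduce

I0 contains reduce item [F → .] and shift items [F → . ( n], [F → . d y T], [T → . (], [T → . d (], [T → . d ( n] — shift-reduce conflict.
I1 contains reduce item [T → ( .] and shift item [F → ( . n] — shift-reduce conflict.
I3 contains reduce item [F → .] and shift items [F → . ( n], [F → . d y T], [T → . (], [T → . d (], [T → . d ( n] — shift-reduce conflict.
I5 contains reduce item [T → d ( .] and shift item [T → d ( . n] — shift-reduce conflict.

Answer: Yes — I0: [F → .] vs [F → . ( n]; I1: [T → ( .] vs [F → ( . n]; I3: [F → .] vs [F → . ( n]; I5: [T → d ( .] vs [T → d ( . n]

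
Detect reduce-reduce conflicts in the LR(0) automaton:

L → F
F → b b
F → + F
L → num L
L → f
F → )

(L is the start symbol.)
Augment with L' → L and build the canonical LR(0) collection (I0 = CLOSURE({[L' → . L]}), then GOTO on every symbol after a dot until no new states appear). It has 11 states:
  I0: { [F → . )], [F → . + F], [F → . b b], [L → . F], [L → . f], [L → . num L], [L' → . L] }  — shift
  I1: { [F → ) .] }  — reduce
  I2: { [F → + . F], [F → . )], [F → . + F], [F → . b b] }  — shift
  I3: { [L → F .] }  — reduce
  I4: { [L' → L .] }  — accept
  I5: { [F → b . b] }  — shift
  I6: { [L → f .] }  — reduce
  I7: { [F → . )], [F → . + F], [F → . b b], [L → . F], [L → . f], [L → . num L], [L → num . L] }  — shift
  I8: { [L → num L .] }  — reduce
  I9: { [F → b b .] }  — reduce
  I10: { [F → + F .] }  — reduce

No state contains more than one complete item.

Answer: No reduce-reduce conflicts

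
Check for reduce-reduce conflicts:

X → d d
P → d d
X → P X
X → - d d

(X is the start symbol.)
A reduce-reduce conflict occurs when an LR(0) state has two complete items [A → α .] and [B → β .] — both call for a reduction, and with no lookahead the parser cannot choose between them.

Augment with X' → X and build the canonical LR(0) collection (I0 = CLOSURE({[X' → . X]}), then GOTO on every symbol after a dot until no new states appear). It has 9 states:
  I0: { [P → . d d], [X → . - d d], [X → . P X], [X → . d d], [X' → . X] }  — shift
  I1: { [X → - . d d] }  — shift
  I2: { [P → . d d], [X → . - d d], [X → . P X], [X → . d d], [X → P . X] }  — shift
  I3: { [X' → X .] }  — accept
  I4: { [P → d . d], [X → d . d] }  — shift
  I5: { [P → d d .], [X → d d .] }  — 2 reduces
  I6: { [X → P X .] }  — reduce
  I7: { [X → - d . d] }  — shift
  I8: { [X → - d d .] }  — reduce

I5 contains complete items [P → d d .], [X → d d .] — reduce-reduce conflict.

Answer: Yes — I5: [P → d d .] vs [X → d d .]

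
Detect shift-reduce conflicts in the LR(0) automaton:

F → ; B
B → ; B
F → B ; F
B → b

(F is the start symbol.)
No shift-reduce conflicts

Augment with F' → F and build the canonical LR(0) collection (I0 = CLOSURE({[F' → . F]}), then GOTO on every symbol after a dot until no new states appear). It has 10 states:
  I0: { [B → . ; B], [B → . b], [F → . ; B], [F → . B ; F], [F' → . F] }  — shift
  I1: { [B → . ; B], [B → . b], [B → ; . B], [F → ; . B] }  — shift
  I2: { [F → B . ; F] }  — shift
  I3: { [F' → F .] }  — accept
  I4: { [B → b .] }  — reduce
  I5: { [B → . ; B], [B → . b], [F → . ; B], [F → . B ; F], [F → B ; . F] }  — shift
  I6: { [F → B ; F .] }  — reduce
  I7: { [B → . ; B], [B → . b], [B → ; . B] }  — shift
  I8: { [B → ; B .], [F → ; B .] }  — 2 reduces
  I9: { [B → ; B .] }  — reduce

No state contains both a complete item and a shift item.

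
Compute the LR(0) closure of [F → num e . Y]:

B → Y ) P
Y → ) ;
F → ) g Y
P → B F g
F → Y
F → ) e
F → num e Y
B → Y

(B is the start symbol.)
{ [F → num e . Y], [Y → . ) ;] }

To compute CLOSURE, for each item [A → α.Bβ] where B is a non-terminal, add [B → .γ] for all productions B → γ; repeat for the newly added items until nothing changes.

Start with: [F → num e . Y]
  [F → num e . Y] has the dot before Y: add [Y → . ) ;]
No further items can be added.

CLOSURE = { [F → num e . Y], [Y → . ) ;] }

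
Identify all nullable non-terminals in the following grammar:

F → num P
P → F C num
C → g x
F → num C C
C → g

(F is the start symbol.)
None

There are no ε-productions, so no non-terminal can derive ε.
No non-terminals are nullable.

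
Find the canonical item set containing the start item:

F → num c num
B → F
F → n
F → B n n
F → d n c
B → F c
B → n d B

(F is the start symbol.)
First, augment the grammar with F' → F
I₀ = CLOSURE({ [F' → . F] }):
  [F' → . F] has the dot before F: add [F → . num c num], [F → . n], [F → . B n n], [F → . d n c]
  [F → . B n n] has the dot before B: add [B → . F], [B → . F c], [B → . n d B]
No further items can be added.

I₀ = { [B → . F c], [B → . F], [B → . n d B], [F → . B n n], [F → . d n c], [F → . n], [F → . num c num], [F' → . F] }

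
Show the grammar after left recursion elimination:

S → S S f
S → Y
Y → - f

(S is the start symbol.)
S → Y S'
S' → S f S'
S' → ε
Y → - f

S is directly left-recursive. The standard transformation for
  A → A α₁ | ... | A α_m | β₁ | ... | β_n
is
  A  → β₁ A' | ... | β_n A'
  A' → α₁ A' | ... | α_m A' | ε

S → Y becomes S → Y S'
S → S S f becomes S' → S f S'
Add S' → ε

Productions for other non-terminals are unchanged:
  Y → - f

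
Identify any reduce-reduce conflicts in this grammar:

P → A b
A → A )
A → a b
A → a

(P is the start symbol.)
No reduce-reduce conflicts

A reduce-reduce conflict occurs when an LR(0) state has two complete items [A → α .] and [B → β .] — both call for a reduction, and with no lookahead the parser cannot choose between them.

Augment with P' → P and build the canonical LR(0) collection (I0 = CLOSURE({[P' → . P]}), then GOTO on every symbol after a dot until no new states appear). It has 7 states:
  I0: { [A → . A )], [A → . a b], [A → . a], [P → . A b], [P' → . P] }  — shift
  I1: { [A → A . )], [P → A . b] }  — shift
  I2: { [P' → P .] }  — accept
  I3: { [A → a . b], [A → a .] }  — shift, reduce
  I4: { [A → a b .] }  — reduce
  I5: { [A → A ) .] }  — reduce
  I6: { [P → A b .] }  — reduce

No state contains more than one complete item.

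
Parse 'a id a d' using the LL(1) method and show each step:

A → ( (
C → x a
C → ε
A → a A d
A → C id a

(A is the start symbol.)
Stack is shown with the top on the left.

Stack       Input       Action
------------------------------
A $         a id a d $  output A → a A d
a A d $     a id a d $  match 'a'
A d $       id a d $    output A → C id a
C id a d $  id a d $    output C → ε
id a d $    id a d $    match 'id'
a d $       a d $       match 'a'
d $         d $         match 'd'
$           $           accept

The string is accepted.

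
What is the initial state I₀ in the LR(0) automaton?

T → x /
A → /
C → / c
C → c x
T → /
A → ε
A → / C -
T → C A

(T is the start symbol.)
{ [C → . / c], [C → . c x], [T → . /], [T → . C A], [T → . x /], [T' → . T] }

First, augment the grammar with T' → T
I₀ = CLOSURE({ [T' → . T] }):
  [T' → . T] has the dot before T: add [T → . x /], [T → . /], [T → . C A]
  [T → . C A] has the dot before C: add [C → . / c], [C → . c x]
No further items can be added.

I₀ = { [C → . / c], [C → . c x], [T → . /], [T → . C A], [T → . x /], [T' → . T] }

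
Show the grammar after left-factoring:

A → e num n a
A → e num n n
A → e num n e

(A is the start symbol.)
A → e num n A'
A' → a
A' → n
A' → e

Left-factoring transforms A → αβ₁ | αβ₂ into A → αA' and A' → β₁ | β₂
(α is the longest common prefix among the alternatives). Repeat until
no nonterminal has two alternatives with a common prefix.

Round 1: A has alternatives sharing prefix 'e num n'. Introduce A': A → e num n A'
  Add: A' → a
  Add: A' → n
  Add: A' → e

No remaining common prefixes — done.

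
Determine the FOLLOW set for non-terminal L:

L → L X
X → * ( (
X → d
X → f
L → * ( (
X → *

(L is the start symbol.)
{ $, '*', 'd', 'f' }

To compute FOLLOW(L), find every occurrence of L on a right-hand side N → α L β: add FIRST(β) \ {ε}, and if β is empty or nullable also add FOLLOW(N). Iterate to a fixed point.

L is the start symbol, so $ ∈ FOLLOW(L).
In L → L X: L is followed by X, add FIRST(X) \ {ε} = { '*', 'd', 'f' }

Taking the union: FOLLOW(L) = { $, '*', 'd', 'f' }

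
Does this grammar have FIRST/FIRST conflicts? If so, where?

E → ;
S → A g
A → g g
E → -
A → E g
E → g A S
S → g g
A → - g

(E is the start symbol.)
FIRST sets of the non-terminals at (or reachable through a nullable prefix from) the front of some alternative:
  FIRST(A) = { '-', ';', 'g' }
  FIRST(E) = { '-', ';', 'g' }

Productions for E:
  E → ;: FIRST = { ';' }
  E → -: FIRST = { '-' }
  E → g A S: FIRST = { 'g' }
Productions for S:
  S → A g: FIRST = { '-', ';', 'g' }
  S → g g: FIRST = { 'g' }
Productions for A:
  A → g g: FIRST = { 'g' }
  A → E g: FIRST = { '-', ';', 'g' }
  A → - g: FIRST = { '-' }

Conflict for S: S → A g and S → g g
  Overlap: { 'g' }
Conflict for A: A → g g and A → E g
  Overlap: { 'g' }
Conflict for A: A → E g and A → - g
  Overlap: { '-' }

Answer: Yes. S → A g / S → g g on { 'g' }; A → g g / A → E g on { 'g' }; A → E g / A → '-' g on { '-' }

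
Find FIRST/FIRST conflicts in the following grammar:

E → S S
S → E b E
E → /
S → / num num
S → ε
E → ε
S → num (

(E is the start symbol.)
FIRST sets of the non-terminals at (or reachable through a nullable prefix from) the front of some alternative:
  FIRST(S) = { '/', 'b', 'num', ε }
  FIRST(E) = { '/', 'b', 'num', ε }

Productions for E:
  E → S S: FIRST = { '/', 'b', 'num', ε }
  E → /: FIRST = { '/' }
  E → ε: FIRST = { ε }
Productions for S:
  S → E b E: FIRST = { '/', 'b', 'num' }
  S → / num num: FIRST = { '/' }
  S → ε: FIRST = { ε }
  S → num (: FIRST = { 'num' }

Conflict for E: E → S S and E → /
  Overlap: { '/' }
Conflict for E: E → S S and E → ε
  Overlap: { ε }
Conflict for S: S → E b E and S → / num num
  Overlap: { '/' }
Conflict for S: S → E b E and S → num (
  Overlap: { 'num' }

Answer: Yes. E → S S / E → '/' on { '/' }; E → S S / E → ε on { ε }; S → E b E / S → '/' num num on { '/' }; S → E b E / S → num '(' on { 'num' }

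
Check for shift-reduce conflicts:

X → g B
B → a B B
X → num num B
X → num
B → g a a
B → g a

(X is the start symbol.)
Yes — I3: [X → num .] vs [X → num . num B]; I8: [B → g a .] vs [B → g a . a]

Augment with X' → X and build the canonical LR(0) collection (I0 = CLOSURE({[X' → . X]}), then GOTO on every symbol after a dot until no new states appear). It has 13 states:
  I0: { [X → . g B], [X → . num num B], [X → . num], [X' → . X] }  — shift
  I1: { [X' → X .] }  — accept
  I2: { [B → . a B B], [B → . g a a], [B → . g a], [X → g . B] }  — shift
  I3: { [X → num . num B], [X → num .] }  — shift, reduce
  I4: { [B → . a B B], [B → . g a a], [B → . g a], [X → num num . B] }  — shift
  I5: { [X → num num B .] }  — reduce
  I6: { [B → . a B B], [B → . g a a], [B → . g a], [B → a . B B] }  — shift
  I7: { [B → g . a a], [B → g . a] }  — shift
  I8: { [B → g a . a], [B → g a .] }  — shift, reduce
  I9: { [B → g a a .] }  — reduce
  I10: { [B → . a B B], [B → . g a a], [B → . g a], [B → a B . B] }  — shift
  I11: { [B → a B B .] }  — reduce
  I12: { [X → g B .] }  — reduce

I3 contains reduce item [X → num .] and shift item [X → num . num B] — shift-reduce conflict.
I8 contains reduce item [B → g a .] and shift item [B → g a . a] — shift-reduce conflict.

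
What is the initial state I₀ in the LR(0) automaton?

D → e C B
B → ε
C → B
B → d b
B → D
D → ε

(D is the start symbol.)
First, augment the grammar with D' → D
I₀ = CLOSURE({ [D' → . D] }):
  [D' → . D] has the dot before D: add [D → . e C B], [D → .]
No further items can be added.

I₀ = { [D → . e C B], [D → .], [D' → . D] }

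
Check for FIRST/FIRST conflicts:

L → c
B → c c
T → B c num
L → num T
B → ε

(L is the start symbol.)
No FIRST/FIRST conflicts.

Productions for L:
  L → c: FIRST = { 'c' }
  L → num T: FIRST = { 'num' }
Productions for B:
  B → c c: FIRST = { 'c' }
  B → ε: FIRST = { ε }
T has only one production, so no FIRST/FIRST conflict is possible there.

All alternatives of each non-terminal have pairwise disjoint FIRST sets.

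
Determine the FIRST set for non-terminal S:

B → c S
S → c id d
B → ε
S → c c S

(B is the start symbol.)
To compute FIRST(S), examine every production with S on the left-hand side, reading each right-hand side left to right until a non-nullable symbol is reached.

From S → c id d:
  - c is a terminal: add 'c' and stop
From S → c c S:
  - c is a terminal: add 'c' and stop

Collecting: FIRST(S) = { 'c' }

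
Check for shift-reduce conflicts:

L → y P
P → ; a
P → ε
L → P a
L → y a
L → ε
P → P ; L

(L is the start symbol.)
A shift-reduce conflict occurs when an LR(0) state has both:
  - a complete (reduce) item [A → α .] (dot at the end), and
  - a shift item [B → β . c γ] (dot before a terminal).

Augment with L' → L and build the canonical LR(0) collection (I0 = CLOSURE({[L' → . L]}), then GOTO on every symbol after a dot until no new states appear). It has 11 states:
  I0: { [L → . P a], [L → . y P], [L → . y a], [L → .], [L' → . L], [P → . ; a], [P → . P ; L], [P → .] }  — shift, 2 reduces
  I1: { [P → ; . a] }  — shift
  I2: { [L' → L .] }  — accept
  I3: { [L → P . a], [P → P . ; L] }  — shift
  I4: { [L → y . P], [L → y . a], [P → . ; a], [P → . P ; L], [P → .] }  — shift, reduce
  I5: { [L → y P .], [P → P . ; L] }  — shift, reduce
  I6: { [L → y a .] }  — reduce
  I7: { [L → . P a], [L → . y P], [L → . y a], [L → .], [P → . ; a], [P → . P ; L], [P → .], [P → P ; . L] }  — shift, 2 reduces
  I8: { [P → P ; L .] }  — reduce
  I9: { [L → P a .] }  — reduce
  I10: { [P → ; a .] }  — reduce

I0 contains reduce items [L → .], [P → .] and shift items [L → . y P], [L → . y a], [P → . ; a] — shift-reduce conflict.
I4 contains reduce item [P → .] and shift items [L → y . a], [P → . ; a] — shift-reduce conflict.
I5 contains reduce item [L → y P .] and shift item [P → P . ; L] — shift-reduce conflict.
I7 contains reduce items [L → .], [P → .] and shift items [L → . y P], [L → . y a], [P → . ; a] — shift-reduce conflict.

Answer: Yes — I0: [L → .] vs [L → . y P]; I4: [P → .] vs [L → y . a]; I5: [L → y P .] vs [P → P . ; L]; I7: [L → .] vs [L → . y P]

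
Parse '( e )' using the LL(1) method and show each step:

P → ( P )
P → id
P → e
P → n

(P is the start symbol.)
Stack is shown with the top on the left.

Stack    Input    Action
------------------------
P $      ( e ) $  output P → ( P )
( P ) $  ( e ) $  match '('
P ) $    e ) $    output P → e
e ) $    e ) $    match 'e'
) $      ) $      match ')'
$        $        accept

The string is accepted.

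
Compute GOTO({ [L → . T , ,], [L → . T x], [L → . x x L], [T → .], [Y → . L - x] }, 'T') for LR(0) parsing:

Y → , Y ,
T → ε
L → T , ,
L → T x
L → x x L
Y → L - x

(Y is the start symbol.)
{ [L → T . , ,], [L → T . x] }

GOTO(I, 'T') = CLOSURE({ [A → αX.β] : [A → α.Xβ] ∈ I, X = 'T' })

Items with dot before 'T', with the dot advanced:
  [L → . T , ,] → [L → T . , ,]
  [L → . T x] → [L → T . x]
Closure adds nothing (no advanced item has the dot before a non-terminal).

GOTO = { [L → T . , ,], [L → T . x] }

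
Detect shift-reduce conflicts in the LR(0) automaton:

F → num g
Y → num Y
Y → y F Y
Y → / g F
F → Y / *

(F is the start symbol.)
A shift-reduce conflict occurs when an LR(0) state has both:
  - a complete (reduce) item [A → α .] (dot at the end), and
  - a shift item [B → β . c γ] (dot before a terminal).

Augment with F' → F and build the canonical LR(0) collection (I0 = CLOSURE({[F' → . F]}), then GOTO on every symbol after a dot until no new states appear). It has 15 states:
  I0: { [F → . Y / *], [F → . num g], [F' → . F], [Y → . / g F], [Y → . num Y], [Y → . y F Y] }  — shift
  I1: { [Y → / . g F] }  — shift
  I2: { [F' → F .] }  — accept
  I3: { [F → Y . / *] }  — shift
  I4: { [F → num . g], [Y → . / g F], [Y → . num Y], [Y → . y F Y], [Y → num . Y] }  — shift
  I5: { [F → . Y / *], [F → . num g], [Y → . / g F], [Y → . num Y], [Y → . y F Y], [Y → y . F Y] }  — shift
  I6: { [Y → . / g F], [Y → . num Y], [Y → . y F Y], [Y → y F . Y] }  — shift
  I7: { [Y → y F Y .] }  — reduce
  I8: { [Y → . / g F], [Y → . num Y], [Y → . y F Y], [Y → num . Y] }  — shift
  I9: { [Y → num Y .] }  — reduce
  I10: { [F → num g .] }  — reduce
  I11: { [F → Y / . *] }  — shift
  I12: { [F → Y / * .] }  — reduce
  I13: { [F → . Y / *], [F → . num g], [Y → . / g F], [Y → . num Y], [Y → . y F Y], [Y → / g . F] }  — shift
  I14: { [Y → / g F .] }  — reduce

No state contains both a complete item and a shift item.

Answer: No shift-reduce conflicts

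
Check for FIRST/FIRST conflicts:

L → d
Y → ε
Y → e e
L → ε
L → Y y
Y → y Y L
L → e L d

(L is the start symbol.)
A FIRST/FIRST conflict occurs when two productions N → α and N → β for the same non-terminal have FIRST(α) ∩ FIRST(β) ≠ ∅ (with ε ∈ FIRST of a nullable right-hand side, so two nullable alternatives also conflict).

FIRST sets of the non-terminals at (or reachable through a nullable prefix from) the front of some alternative:
  FIRST(Y) = { 'e', 'y', ε }

Productions for L:
  L → d: FIRST = { 'd' }
  L → ε: FIRST = { ε }
  L → Y y: FIRST = { 'e', 'y' }
  L → e L d: FIRST = { 'e' }
Productions for Y:
  Y → ε: FIRST = { ε }
  Y → e e: FIRST = { 'e' }
  Y → y Y L: FIRST = { 'y' }

Conflict for L: L → Y y and L → e L d
  Overlap: { 'e' }

Answer: Yes. L → Y y / L → e L d on { 'e' }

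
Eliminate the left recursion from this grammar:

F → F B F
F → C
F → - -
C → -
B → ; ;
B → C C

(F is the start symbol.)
F → C F'
F → - - F'
F' → B F F'
F' → ε
C → -
B → ; ;
B → C C

F is directly left-recursive. The standard transformation for
  A → A α₁ | ... | A α_m | β₁ | ... | β_n
is
  A  → β₁ A' | ... | β_n A'
  A' → α₁ A' | ... | α_m A' | ε

F → C becomes F → C F'
F → - - becomes F → - - F'
F → F B F becomes F' → B F F'
Add F' → ε

Productions for other non-terminals are unchanged:
  C → -
  B → ; ;
  B → C C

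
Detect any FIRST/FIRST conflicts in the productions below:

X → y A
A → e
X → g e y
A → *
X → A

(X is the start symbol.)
No FIRST/FIRST conflicts.

A FIRST/FIRST conflict occurs when two productions N → α and N → β for the same non-terminal have FIRST(α) ∩ FIRST(β) ≠ ∅ (with ε ∈ FIRST of a nullable right-hand side, so two nullable alternatives also conflict).

FIRST sets of the non-terminals at (or reachable through a nullable prefix from) the front of some alternative:
  FIRST(A) = { '*', 'e' }

Productions for X:
  X → y A: FIRST = { 'y' }
  X → g e y: FIRST = { 'g' }
  X → A: FIRST = { '*', 'e' }
Productions for A:
  A → e: FIRST = { 'e' }
  A → *: FIRST = { '*' }

All alternatives of each non-terminal have pairwise disjoint FIRST sets.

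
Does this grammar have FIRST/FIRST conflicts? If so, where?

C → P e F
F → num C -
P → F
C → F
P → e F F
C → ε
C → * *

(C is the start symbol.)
Yes. C → P e F / C → F on { 'num' }

A FIRST/FIRST conflict occurs when two productions N → α and N → β for the same non-terminal have FIRST(α) ∩ FIRST(β) ≠ ∅ (with ε ∈ FIRST of a nullable right-hand side, so two nullable alternatives also conflict).

FIRST sets of the non-terminals at (or reachable through a nullable prefix from) the front of some alternative:
  FIRST(P) = { 'e', 'num' }
  FIRST(F) = { 'num' }

Productions for C:
  C → P e F: FIRST = { 'e', 'num' }
  C → F: FIRST = { 'num' }
  C → ε: FIRST = { ε }
  C → * *: FIRST = { '*' }
Productions for P:
  P → F: FIRST = { 'num' }
  P → e F F: FIRST = { 'e' }
F has only one production, so no FIRST/FIRST conflict is possible there.

Conflict for C: C → P e F and C → F
  Overlap: { 'num' }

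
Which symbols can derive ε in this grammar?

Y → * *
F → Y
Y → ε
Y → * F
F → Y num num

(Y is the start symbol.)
ε-productions: Y → ε
So Y is immediately nullable.
F → Y: every symbol on the right is nullable, so F is nullable too.
Every non-terminal is now nullable.
Nullable = { 'F', 'Y' }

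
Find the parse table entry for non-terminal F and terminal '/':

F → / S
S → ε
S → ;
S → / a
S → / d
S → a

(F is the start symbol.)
F → / S

To find M[F, '/'], we find productions for F where '/' is in the predict set (PREDICT(N → α) = (FIRST(α) \ {ε}) ∪ (FOLLOW(N) if α ⇒* ε)).

F → / S: PREDICT = { '/' }
  '/' is in predict set, so this production goes in M[F, '/']

M[F, '/'] = F → / S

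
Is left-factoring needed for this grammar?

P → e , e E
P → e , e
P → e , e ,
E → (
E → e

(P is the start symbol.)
Left-factoring is needed when two productions for the same non-terminal
share a common prefix on the right-hand side.

Productions for P:
  P → e , e E
  P → e , e
  P → e , e ,
Productions for E:
  E → (
  E → e

Found common prefix 'e , e' in productions for P

Answer: Yes, P has productions with common prefix 'e , e'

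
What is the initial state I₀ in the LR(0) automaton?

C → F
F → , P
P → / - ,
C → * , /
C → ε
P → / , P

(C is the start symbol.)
First, augment the grammar with C' → C
I₀ = CLOSURE({ [C' → . C] }):
  [C' → . C] has the dot before C: add [C → . F], [C → . * , /], [C → .]
  [C → . F] has the dot before F: add [F → . , P]
No further items can be added.

I₀ = { [C → . * , /], [C → . F], [C → .], [C' → . C], [F → . , P] }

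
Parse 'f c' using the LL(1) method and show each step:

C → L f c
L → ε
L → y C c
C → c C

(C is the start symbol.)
LL(1) parsing maintains a stack (initially the start symbol over $) and the input. At each step: if the stack top is a terminal, match it against the current input token; if it is a non-terminal N, replace it with the RHS of M[N, lookahead] (the unique production whose predict set contains the lookahead).

Stack is shown with the top on the left.

Stack    Input  Action
----------------------
C $      f c $  output C → L f c
L f c $  f c $  output L → ε
f c $    f c $  match 'f'
c $      c $    match 'c'
$        $      accept

The string is accepted.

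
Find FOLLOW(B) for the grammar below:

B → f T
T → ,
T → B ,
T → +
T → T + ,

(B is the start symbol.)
{ $, ',' }

B is the start symbol, so $ ∈ FOLLOW(B).
In T → B ,: B is followed by ',', add FIRST(',') \ {ε} = { ',' }

Taking the union: FOLLOW(B) = { $, ',' }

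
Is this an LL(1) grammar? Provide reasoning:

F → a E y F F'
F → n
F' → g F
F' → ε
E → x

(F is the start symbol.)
No. Predict set conflict for F': { 'g' }

Relevant sets:
  FOLLOW(F') = { $, 'g' }

For F:
  PREDICT(F → a E y F F') = { 'a' }
  PREDICT(F → n) = { 'n' }
For F':
  PREDICT(F' → g F) = { 'g' }
  PREDICT(F' → ε) = { $, 'g' }
E has a single production, so nothing to check there.

Conflict found: Predict set conflict for F': { 'g' }
The grammar is NOT LL(1).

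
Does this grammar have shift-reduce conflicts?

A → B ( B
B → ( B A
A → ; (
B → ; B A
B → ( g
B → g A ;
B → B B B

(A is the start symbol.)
Yes — I11: [B → B B B .] vs [B → . ( B A]; I15: [A → B ( B .] vs [A → . ; (]; I16: [B → ( g .] vs [A → . ; (]; I18: [A → ; ( .] vs [B → . ( B A]

Augment with A' → A and build the canonical LR(0) collection (I0 = CLOSURE({[A' → . A]}), then GOTO on every symbol after a dot until no new states appear). It has 20 states:
  I0: { [A → . ; (], [A → . B ( B], [A' → . A], [B → . ( B A], [B → . ( g], [B → . ; B A], [B → . B B B], [B → . g A ;] }  — shift
  I1: { [B → ( . B A], [B → ( . g], [B → . ( B A], [B → . ( g], [B → . ; B A], [B → . B B B], [B → . g A ;] }  — shift
  I2: { [A → ; . (], [B → . ( B A], [B → . ( g], [B → . ; B A], [B → . B B B], [B → . g A ;], [B → ; . B A] }  — shift
  I3: { [A' → A .] }  — accept
  I4: { [A → B . ( B], [B → . ( B A], [B → . ( g], [B → . ; B A], [B → . B B B], [B → . g A ;], [B → B . B B] }  — shift
  I5: { [A → . ; (], [A → . B ( B], [B → . ( B A], [B → . ( g], [B → . ; B A], [B → . B B B], [B → . g A ;], [B → g . A ;] }  — shift
  I6: { [B → g A . ;] }  — shift
  I7: { [B → g A ; .] }  — reduce
  I8: { [A → B ( . B], [B → ( . B A], [B → ( . g], [B → . ( B A], [B → . ( g], [B → . ; B A], [B → . B B B], [B → . g A ;] }  — shift
  I9: { [B → . ( B A], [B → . ( g], [B → . ; B A], [B → . B B B], [B → . g A ;], [B → ; . B A] }  — shift
  I10: { [B → . ( B A], [B → . ( g], [B → . ; B A], [B → . B B B], [B → . g A ;], [B → B . B B], [B → B B . B] }  — shift
  I11: { [B → . ( B A], [B → . ( g], [B → . ; B A], [B → . B B B], [B → . g A ;], [B → B . B B], [B → B B . B], [B → B B B .] }  — shift, reduce
  I12: { [A → . ; (], [A → . B ( B], [B → . ( B A], [B → . ( g], [B → . ; B A], [B → . B B B], [B → . g A ;], [B → ; B . A], [B → B . B B] }  — shift
  I13: { [B → ; B A .] }  — reduce
  I14: { [A → B . ( B], [B → . ( B A], [B → . ( g], [B → . ; B A], [B → . B B B], [B → . g A ;], [B → B . B B], [B → B B . B] }  — shift
  I15: { [A → . ; (], [A → . B ( B], [A → B ( B .], [B → ( B . A], [B → . ( B A], [B → . ( g], [B → . ; B A], [B → . B B B], [B → . g A ;], [B → B . B B] }  — shift, reduce
  I16: { [A → . ; (], [A → . B ( B], [B → ( g .], [B → . ( B A], [B → . ( g], [B → . ; B A], [B → . B B B], [B → . g A ;], [B → g . A ;] }  — shift, reduce
  I17: { [B → ( B A .] }  — reduce
  I18: { [A → ; ( .], [B → ( . B A], [B → ( . g], [B → . ( B A], [B → . ( g], [B → . ; B A], [B → . B B B], [B → . g A ;] }  — shift, reduce
  I19: { [A → . ; (], [A → . B ( B], [B → ( B . A], [B → . ( B A], [B → . ( g], [B → . ; B A], [B → . B B B], [B → . g A ;], [B → B . B B] }  — shift

I11 contains reduce item [B → B B B .] and shift items [B → . ( B A], [B → . ( g], [B → . ; B A], [B → . g A ;] — shift-reduce conflict.
I15 contains reduce item [A → B ( B .] and shift items [A → . ; (], [B → . ( B A], [B → . ( g], [B → . ; B A], [B → . g A ;] — shift-reduce conflict.
I16 contains reduce item [B → ( g .] and shift items [A → . ; (], [B → . ( B A], [B → . ( g], [B → . ; B A], [B → . g A ;] — shift-reduce conflict.
I18 contains reduce item [A → ; ( .] and shift items [B → . ( B A], [B → . ( g], [B → ( . g], [B → . ; B A], [B → . g A ;] — shift-reduce conflict.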